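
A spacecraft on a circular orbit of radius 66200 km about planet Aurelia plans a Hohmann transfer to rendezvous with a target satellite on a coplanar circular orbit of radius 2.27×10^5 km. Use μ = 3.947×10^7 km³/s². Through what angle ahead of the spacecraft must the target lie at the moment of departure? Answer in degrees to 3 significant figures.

φ = 86.6°

Transfer-ellipse semi-major axis a_t = (r₁ + r₂)/2 = (66200 + 2.270×10^5)/2 = 1.466×10^5 km.
The half-period of the transfer ellipse is t = π√(a_t³/μ) = 28068.4 s.
The target's mean motion on its circular orbit is ω₂ = √(μ/r₂³) = 5.80891×10^-5 rad/s.
Angle swept by the target during transfer: ω₂·t = 1.6305 rad = 93.42°.
The spacecraft traverses 180° on the transfer ellipse, so the target must lead by 180° − 93.42° = 86.6°.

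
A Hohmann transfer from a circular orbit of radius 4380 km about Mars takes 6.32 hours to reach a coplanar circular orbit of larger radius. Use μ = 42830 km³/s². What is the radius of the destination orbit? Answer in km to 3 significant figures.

Transfer time t = 6.32 hours = 22752 s, and t = π√(a_t³/μ).
So a_t = (μ t²/π²)^(1/3) = (42830 × (22752)² / π²)^(1/3) = 13097 km.
Since a_t = (r₁ + r₂)/2, r₂ = 2a_t − r₁ = 2×13097 − 4380 = 21814 km.

r₂ = 21800 km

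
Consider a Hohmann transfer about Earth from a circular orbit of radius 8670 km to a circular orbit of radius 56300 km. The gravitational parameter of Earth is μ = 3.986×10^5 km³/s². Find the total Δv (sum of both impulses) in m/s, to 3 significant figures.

Semi-major axis of the transfer orbit: a_t = (8670 + 56300)/2 = 32485 km.
At r₁ the circular-orbit speed is v₁ = √(μ/r₁) = 6.780 km/s.
On the transfer ellipse at r₁, vis-viva gives v_p = √[μ(2/r₁ − 1/a_t)] = 8.926 km/s.
First burn Δv₁ = |v_p − v₁| = 2.146 km/s.
At r₂, v₂ = √(μ/r₂) = 2.661 km/s.
Transfer-orbit speed at r₂: v_a = √[μ(2/r₂ − 1/a_t)] = 1.375 km/s.
Second burn Δv₂ = |v₂ − v_a| = 1.286 km/s.
Δv = Δv₁ + Δv₂ = 2.146 + 1.286 = 3.432 km/s.

Δv = 3430 m/s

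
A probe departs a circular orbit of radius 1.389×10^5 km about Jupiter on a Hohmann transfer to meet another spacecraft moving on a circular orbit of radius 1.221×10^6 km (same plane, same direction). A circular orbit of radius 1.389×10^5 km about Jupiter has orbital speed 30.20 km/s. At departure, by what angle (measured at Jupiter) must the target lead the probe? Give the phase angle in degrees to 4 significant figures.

From the circular-orbit relation v² = μ/r at r = 1.389×10^5 km: μ = v²r = (30.20)² × 1.389×10^5 = 1.26682×10^8 km³/s².
The Hohmann ellipse has a_t = (r₁ + r₂)/2 = 6.7995×10^5 km.
Transfer time t = π√(a_t³/μ) = 1.565×10^5 s.
The target's mean motion on its circular orbit is ω₂ = √(μ/r₂³) = 8.342×10^-6 rad/s.
Angle swept by the target during transfer: ω₂·t = 1.3055 rad = 74.80°.
The probe traverses 180° on the transfer ellipse, so the target must lead by 180° − 74.80° = 105.2°.

φ = 105.2°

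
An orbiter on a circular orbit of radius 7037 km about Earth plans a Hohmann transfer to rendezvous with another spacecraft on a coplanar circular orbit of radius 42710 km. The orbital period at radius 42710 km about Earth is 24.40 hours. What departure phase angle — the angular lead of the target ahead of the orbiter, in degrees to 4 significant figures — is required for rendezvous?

From Kepler's third law T² = 4π²r³/μ at r = 42710 km, T = 24.40 hours = 24.40 × 3600 s = 87840 s: μ = 4π²r³/T² = 3.98624×10^5 km³/s².
The Hohmann ellipse has a_t = (r₁ + r₂)/2 = 24873.5 km.
Transfer time t = π√(a_t³/μ) = 19519.7 s.
The target's mean motion on its circular orbit is ω₂ = √(μ/r₂³) = 7.15299×10^-5 rad/s.
Angle swept by the target during transfer: ω₂·t = 1.3962 rad = 80.00°.
Arrival is 180° from departure on the ellipse, so φ = 180° − 80.00° = 100.0°.

φ = 100.0°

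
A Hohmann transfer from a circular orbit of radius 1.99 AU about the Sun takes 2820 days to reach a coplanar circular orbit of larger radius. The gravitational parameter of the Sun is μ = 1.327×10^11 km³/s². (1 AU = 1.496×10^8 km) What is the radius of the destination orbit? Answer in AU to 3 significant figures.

r₂ = 10.4 AU

In km: r₁ = 1.99 × 1.496×10^8 = 2.97704×10^8 km.
Transfer time t = 2820 days = 2.43648×10^8 s, and t = π√(a_t³/μ).
So a_t = (μ t²/π²)^(1/3) = (1.327×10^11 × (2.43648×10^8)² / π²)^(1/3) = 9.2761×10^8 km.
Since a_t = (r₁ + r₂)/2, r₂ = 2a_t − r₁ = 2×9.2761×10^8 − 2.97704×10^8 = 1.557516×10^9 km.
In AU: r₂ = 1.557516×10^9 / 1.496×10^8 = 10.4 AU.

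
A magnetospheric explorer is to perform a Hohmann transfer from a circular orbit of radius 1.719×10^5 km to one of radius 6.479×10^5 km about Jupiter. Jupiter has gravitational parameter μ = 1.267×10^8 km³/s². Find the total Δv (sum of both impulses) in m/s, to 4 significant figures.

Transfer-ellipse semi-major axis a_t = (r₁ + r₂)/2 = (1.719×10^5 + 6.479×10^5)/2 = 4.099×10^5 km.
Circular speed at r₁: v₁ = √(μ/r₁) = √(1.267×10^8/1.719×10^5) = 27.14878 km/s.
Transfer-orbit speed at r₁ (vis-viva): v_p = √[μ(2/r₁ − 1/a_t)] = 34.13229 km/s.
First burn Δv₁ = |v_p − v₁| = 6.984 km/s.
At r₂, v₂ = √(μ/r₂) = 13.984 km/s.
Transfer-orbit speed at r₂: v_a = √[μ(2/r₂ − 1/a_t)] = 9.0559 km/s.
Second burn Δv₂ = |v₂ − v_a| = 4.928 km/s.
Total Δv = Δv₁ + Δv₂ = 11.91 km/s.

Δv = 11910 m/s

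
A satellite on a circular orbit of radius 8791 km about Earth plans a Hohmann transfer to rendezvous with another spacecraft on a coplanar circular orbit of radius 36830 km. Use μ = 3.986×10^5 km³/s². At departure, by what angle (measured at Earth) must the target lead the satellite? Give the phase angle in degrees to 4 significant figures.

The Hohmann ellipse has a_t = (r₁ + r₂)/2 = 22810.5 km.
The half-period of the transfer ellipse is t = π√(a_t³/μ) = 17142.87 s.
The target's mean motion on its circular orbit is ω₂ = √(μ/r₂³) = 8.932357×10^-5 rad/s.
Angle swept by the target during transfer: ω₂·t = 1.53126 rad = 87.73°.
The satellite traverses 180° on the transfer ellipse, so the target must lead by 180° − 87.73° = 92.27°.

φ = 92.27°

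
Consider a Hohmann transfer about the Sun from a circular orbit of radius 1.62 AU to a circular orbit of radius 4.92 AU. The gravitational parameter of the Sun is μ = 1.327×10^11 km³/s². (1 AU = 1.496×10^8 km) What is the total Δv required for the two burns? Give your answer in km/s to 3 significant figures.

In km: r₁ = 1.62 × 1.496×10^8 = 2.42352×10^8 km; r₂ = 4.92 × 1.496×10^8 = 7.36032×10^8 km.
The Hohmann ellipse has a_t = (r₁ + r₂)/2 = 4.89192×10^8 km.
Circular speed at r₁: v₁ = √(μ/r₁) = √(1.327×10^11/2.42352×10^8) = 23.400 km/s.
On the transfer ellipse at r₁, v² = μ(2/r − 1/a) gives v_p = √[μ(2/r₁ − 1/a_t)] = 28.703 km/s.
First burn Δv₁ = |v_p − v₁| = 5.303 km/s.
Circular speed at r₂: v₂ = √(μ/r₂) = 13.427 km/s.
Transfer-orbit speed at r₂: v_a = √[μ(2/r₂ − 1/a_t)] = 9.4508 km/s.
Second burn Δv₂ = |v₂ − v_a| = 3.976 km/s.
Δv = Δv₁ + Δv₂ = 5.303 + 3.976 = 9.279 km/s.

Δv = 9.28 km/s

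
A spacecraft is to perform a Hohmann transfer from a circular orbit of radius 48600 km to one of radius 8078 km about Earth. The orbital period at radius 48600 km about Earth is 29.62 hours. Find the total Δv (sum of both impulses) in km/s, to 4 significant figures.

Δv = 3.509 km/s

From Kepler's third law T² = 4π²r³/μ at r = 48600 km, T = 29.62 hours = 29.62 × 3600 s = 1.06632×10^5 s: μ = 4π²r³/T² = 3.98560×10^5 km³/s².
The Hohmann ellipse has a_t = (r₁ + r₂)/2 = 28339 km.
Circular speed at r₁: v₁ = √(μ/r₁) = √(3.98560×10^5/48600) = 2.864 km/s.
Transfer-orbit speed at r₁ (vis-viva equation): v_a = √[μ(2/r₁ − 1/a_t)] = 1.529 km/s.
First burn Δv₁ = |v_a − v₁| = 1.335 km/s.
Circular speed at r₂: v₂ = √(μ/r₂) = 7.0242 km/s.
Transfer-orbit speed at r₂: v_p = √[μ(2/r₂ − 1/a_t)] = 9.1986 km/s.
Second burn Δv₂ = |v₂ − v_p| = 2.174 km/s.
Total Δv = Δv₁ + Δv₂ = 3.509 km/s.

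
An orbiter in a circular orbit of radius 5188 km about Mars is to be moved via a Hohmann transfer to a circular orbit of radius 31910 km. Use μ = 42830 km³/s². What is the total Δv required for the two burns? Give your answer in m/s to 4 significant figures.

The Hohmann ellipse has a_t = (r₁ + r₂)/2 = 18549 km.
At r₁ the circular-orbit speed is v₁ = √(μ/r₁) = 2.8733 km/s.
Transfer-orbit speed at r₁ (vis-viva): v_p = √[μ(2/r₁ − 1/a_t)] = 3.7686 km/s.
First burn Δv₁ = |v_p − v₁| = 0.8953 km/s.
Circular speed at r₂: v₂ = √(μ/r₂) = 1.1585 km/s.
Transfer-orbit speed at r₂: v_a = √[μ(2/r₂ − 1/a_t)] = 0.61270 km/s.
Second burn Δv₂ = |v₂ − v_a| = 0.5458 km/s.
Δv = Δv₁ + Δv₂ = 0.8953 + 0.5458 = 1.441 km/s.

Δv = 1441 m/s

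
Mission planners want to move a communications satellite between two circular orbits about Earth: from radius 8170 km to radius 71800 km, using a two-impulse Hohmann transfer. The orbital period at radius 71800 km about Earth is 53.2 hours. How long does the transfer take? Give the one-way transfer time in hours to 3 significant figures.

t = 11.1 hours

From Kepler's third law T² = 4π²r³/μ at r = 71800 km, T = 53.2 hours = 53.2 × 3600 s = 1.9152×10^5 s: μ = 4π²r³/T² = 3.98387×10^5 km³/s².
Transfer-ellipse semi-major axis a_t = (r₁ + r₂)/2 = (8170 + 71800)/2 = 39985 km.
Transfer time t = π√(a_t³/μ) = π√((39985)³ / 3.98387×10^5) = 39800 s.
Converting: 39800 s ÷ 3600 s/hour = 11.1 hours.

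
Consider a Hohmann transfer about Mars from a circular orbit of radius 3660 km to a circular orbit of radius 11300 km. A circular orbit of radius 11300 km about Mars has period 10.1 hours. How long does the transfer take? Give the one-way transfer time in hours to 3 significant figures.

From Kepler's third law T² = 4π²r³/μ at r = 11300 km, T = 10.1 hours = 10.1 × 3600 s = 36360 s: μ = 4π²r³/T² = 43087.1 km³/s².
Transfer-ellipse semi-major axis a_t = (r₁ + r₂)/2 = (3660 + 11300)/2 = 7480 km.
Half the transfer-orbit period gives t = π√(a_t³/μ) = 9791 s.
Converting: 9791 s ÷ 3600 s/hour = 2.72 hours.

t = 2.72 hours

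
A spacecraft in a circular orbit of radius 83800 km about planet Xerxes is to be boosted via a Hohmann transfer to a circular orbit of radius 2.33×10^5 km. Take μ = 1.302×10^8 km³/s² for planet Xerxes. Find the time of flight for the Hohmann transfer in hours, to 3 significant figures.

t = 4.82 hours

Semi-major axis of the transfer orbit: a_t = (83800 + 2.330×10^5)/2 = 1.584×10^5 km.
Transfer time t = π√(a_t³/μ) = π√((1.584×10^5)³ / 1.302×10^8) = 17360 s.
Converting: 17360 s ÷ 3600 s/hour = 4.82 hours.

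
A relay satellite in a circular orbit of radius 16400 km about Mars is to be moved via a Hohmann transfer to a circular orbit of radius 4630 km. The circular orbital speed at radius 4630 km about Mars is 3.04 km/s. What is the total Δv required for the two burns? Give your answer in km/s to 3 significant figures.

From the circular-orbit relation v² = μ/r at r = 4630 km: μ = v²r = (3.04)² × 4630 = 42788.6 km³/s².
Semi-major axis of the transfer orbit: a_t = (16400 + 4630)/2 = 10515 km.
At r₁ the circular-orbit speed is v₁ = √(μ/r₁) = 1.61526 km/s.
On the transfer ellipse at r₁, v² = μ(2/r − 1/a) gives v_a = √[μ(2/r₁ − 1/a_t)] = 1.07184 km/s.
First burn Δv₁ = |v_a − v₁| = 0.5434 km/s.
At r₂, v₂ = √(μ/r₂) = 3.0400 km/s.
Transfer-orbit speed at r₂: v_p = √[μ(2/r₂ − 1/a_t)] = 3.7966 km/s.
Second burn Δv₂ = |v₂ − v_p| = 0.7566 km/s.
Δv = Δv₁ + Δv₂ = 0.5434 + 0.7566 = 1.300 km/s.

Δv = 1.30 km/s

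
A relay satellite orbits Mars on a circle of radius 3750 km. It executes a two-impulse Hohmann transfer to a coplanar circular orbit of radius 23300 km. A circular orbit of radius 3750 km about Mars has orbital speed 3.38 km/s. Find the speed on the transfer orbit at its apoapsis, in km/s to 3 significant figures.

v = 0.714 km/s

From the circular-orbit relation v² = μ/r at r = 3750 km: μ = v²r = (3.38)² × 3750 = 42841.5 km³/s².
Semi-major axis of the transfer orbit: a_t = (3750 + 23300)/2 = 13525 km.
The apoapsis of the transfer ellipse is at r = 23300 km.
Vis-viva: v = √[μ(2/r − 1/a_t)] = √[42841.5 × (2/23300 − 1/13525)] = 0.7140 km/s.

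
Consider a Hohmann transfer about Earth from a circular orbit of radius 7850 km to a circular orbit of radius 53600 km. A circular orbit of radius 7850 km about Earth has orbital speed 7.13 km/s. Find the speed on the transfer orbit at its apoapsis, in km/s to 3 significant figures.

From the circular-orbit relation v² = μ/r at r = 7850 km: μ = v²r = (7.13)² × 7850 = 3.99070×10^5 km³/s².
Semi-major axis of the transfer orbit: a_t = (7850 + 53600)/2 = 30725 km.
The apoapsis of the transfer ellipse is at r = 53600 km.
From the vis-viva equation, v = √[μ(2/r − 1/a_t)] = 1.379 km/s.

v = 1.38 km/s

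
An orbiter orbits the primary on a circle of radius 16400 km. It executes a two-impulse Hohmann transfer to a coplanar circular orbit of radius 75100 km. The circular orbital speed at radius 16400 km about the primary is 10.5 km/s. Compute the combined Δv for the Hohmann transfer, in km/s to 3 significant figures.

Δv = 4.92 km/s

From the circular-orbit relation v² = μ/r at r = 16400 km: μ = v²r = (10.5)² × 16400 = 1.80810×10^6 km³/s².
Semi-major axis of the transfer orbit: a_t = (16400 + 75100)/2 = 45750 km.
At r₁ the circular-orbit speed is v₁ = √(μ/r₁) = 10.500 km/s.
On the transfer ellipse at r₁, v² = μ(2/r − 1/a) gives v_p = √[μ(2/r₁ − 1/a_t)] = 13.453 km/s.
First burn Δv₁ = |v_p − v₁| = 2.953 km/s.
Circular speed at r₂: v₂ = √(μ/r₂) = 4.907 km/s.
Transfer-orbit speed at r₂: v_a = √[μ(2/r₂ − 1/a_t)] = 2.938 km/s.
Second burn Δv₂ = |v₂ − v_a| = 1.969 km/s.
Total Δv = Δv₁ + Δv₂ = 4.922 km/s.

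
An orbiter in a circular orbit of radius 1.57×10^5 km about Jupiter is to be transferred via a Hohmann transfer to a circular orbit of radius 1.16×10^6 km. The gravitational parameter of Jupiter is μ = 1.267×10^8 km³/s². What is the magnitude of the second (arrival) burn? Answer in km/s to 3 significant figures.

Δv₂ = 5.35 km/s

Semi-major axis of the transfer orbit: a_t = (1.570×10^5 + 1.160×10^6)/2 = 6.585×10^5 km.
Circular speed at r = 1.160×10^6 km: v_c = √(μ/r) = 10.451 km/s.
Transfer-orbit speed at the same r (vis-viva, a = a_t): v_t = √[μ(2/r − 1/a_t)] = 5.1031 km/s.
Δv₂ = |v_t − v_c| = |5.1031 − 10.451| = 5.348 km/s.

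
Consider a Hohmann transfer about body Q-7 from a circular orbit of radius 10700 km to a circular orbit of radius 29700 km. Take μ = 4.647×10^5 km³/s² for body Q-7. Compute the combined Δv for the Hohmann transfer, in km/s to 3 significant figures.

Semi-major axis of the transfer orbit: a_t = (10700 + 29700)/2 = 20200 km.
Circular speed at r₁: v₁ = √(μ/r₁) = √(4.647×10^5/10700) = 6.590137 km/s.
Transfer-orbit speed at r₁ (v² = μ(2/r − 1/a)): v_p = √[μ(2/r₁ − 1/a_t)] = 7.990924 km/s.
First burn Δv₁ = |v_p − v₁| = 1.40079 km/s.
Circular speed at r₂: v₂ = √(μ/r₂) = 3.95556 km/s.
Transfer-orbit speed at r₂: v_a = √[μ(2/r₂ − 1/a_t)] = 2.87888 km/s.
Second burn Δv₂ = |v₂ − v_a| = 1.07668 km/s.
Δv = Δv₁ + Δv₂ = 1.40079 + 1.07668 = 2.477 km/s.

Δv = 2.48 km/s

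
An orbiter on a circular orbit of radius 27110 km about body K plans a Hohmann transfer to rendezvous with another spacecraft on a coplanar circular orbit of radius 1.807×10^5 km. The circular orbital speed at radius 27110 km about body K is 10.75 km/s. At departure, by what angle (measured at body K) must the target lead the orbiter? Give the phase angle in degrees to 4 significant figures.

From the circular-orbit relation v² = μ/r at r = 27110 km: μ = v²r = (10.75)² × 27110 = 3.13290×10^6 km³/s².
The Hohmann ellipse has a_t = (r₁ + r₂)/2 = 1.03905×10^5 km.
Transfer time t = π√(a_t³/μ) = 59447.2 s.
Target angular speed ω₂ = √(μ/r₂³) = 2.30428×10^-5 rad/s.
Angle swept by the target during transfer: ω₂·t = 1.36983 rad = 78.49°.
The orbiter traverses 180° on the transfer ellipse, so the target must lead by 180° − 78.49° = 101.5°.

φ = 101.5°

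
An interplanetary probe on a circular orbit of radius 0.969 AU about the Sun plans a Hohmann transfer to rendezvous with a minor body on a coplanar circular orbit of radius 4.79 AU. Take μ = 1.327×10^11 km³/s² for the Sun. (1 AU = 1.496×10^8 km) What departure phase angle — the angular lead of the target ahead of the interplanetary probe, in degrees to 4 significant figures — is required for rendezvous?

In km: r₁ = 0.969 × 1.496×10^8 = 1.449624×10^8 km; r₂ = 4.79 × 1.496×10^8 = 7.16584×10^8 km.
Semi-major axis of the transfer orbit: a_t = (1.449624×10^8 + 7.16584×10^8)/2 = 4.307732×10^8 km.
The half-period of the transfer ellipse is t = π√(a_t³/μ) = 7.711×10^7 s.
Target angular speed ω₂ = √(μ/r₂³) = 1.899×10^-8 rad/s.
Angle swept by the target during transfer: ω₂·t = 1.4643 rad = 83.90°.
The interplanetary probe traverses 180° on the transfer ellipse, so the target must lead by 180° − 83.90° = 96.10°.

φ = 96.10°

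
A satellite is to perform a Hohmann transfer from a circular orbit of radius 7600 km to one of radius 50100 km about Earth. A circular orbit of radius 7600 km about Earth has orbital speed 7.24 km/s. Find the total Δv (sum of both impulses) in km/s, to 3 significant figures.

Δv = 3.67 km/s

From the circular-orbit relation v² = μ/r at r = 7600 km: μ = v²r = (7.24)² × 7600 = 3.98374×10^5 km³/s².
Transfer-ellipse semi-major axis a_t = (r₁ + r₂)/2 = (7600 + 50100)/2 = 28850 km.
Circular speed at r₁: v₁ = √(μ/r₁) = √(3.98374×10^5/7600) = 7.2400 km/s.
On the transfer ellipse at r₁, vis-viva gives v_p = √[μ(2/r₁ − 1/a_t)] = 9.5408 km/s.
First burn Δv₁ = |v_p − v₁| = 2.3008 km/s.
At r₂, v₂ = √(μ/r₂) = 2.81985 km/s.
Transfer-orbit speed at r₂: v_a = √[μ(2/r₂ − 1/a_t)] = 1.44731 km/s.
Second burn Δv₂ = |v₂ − v_a| = 1.3725 km/s.
Δv = Δv₁ + Δv₂ = 2.3008 + 1.3725 = 3.673 km/s.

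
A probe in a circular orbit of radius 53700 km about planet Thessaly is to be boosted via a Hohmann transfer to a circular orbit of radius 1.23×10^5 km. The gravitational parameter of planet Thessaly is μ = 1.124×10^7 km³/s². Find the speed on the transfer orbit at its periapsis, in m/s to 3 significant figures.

Transfer-ellipse semi-major axis a_t = (r₁ + r₂)/2 = (53700 + 1.230×10^5)/2 = 88350 km.
The periapsis of the transfer ellipse is at r = 53700 km.
Vis-viva: v = √[μ(2/r − 1/a_t)] = √[1.124×10^7 × (2/53700 − 1/88350)] = 17.07 km/s.

v = 17100 m/s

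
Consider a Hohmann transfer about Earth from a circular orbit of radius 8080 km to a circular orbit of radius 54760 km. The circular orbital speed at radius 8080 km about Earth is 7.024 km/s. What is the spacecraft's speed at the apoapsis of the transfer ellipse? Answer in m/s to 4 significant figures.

From the circular-orbit relation v² = μ/r at r = 8080 km: μ = v²r = (7.024)² × 8080 = 3.98640×10^5 km³/s².
Transfer-ellipse semi-major axis a_t = (r₁ + r₂)/2 = (8080 + 54760)/2 = 31420 km.
The apoapsis of the transfer ellipse is at r = 54760 km.
Vis-viva: v = √[μ(2/r − 1/a_t)] = √[3.98640×10^5 × (2/54760 − 1/31420)] = 1.368 km/s.

v = 1368 m/s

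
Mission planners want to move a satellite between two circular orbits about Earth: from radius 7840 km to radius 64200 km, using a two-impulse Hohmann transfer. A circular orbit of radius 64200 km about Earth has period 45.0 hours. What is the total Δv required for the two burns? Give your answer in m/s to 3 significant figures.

From Kepler's third law T² = 4π²r³/μ at r = 64200 km, T = 45.0 hours = 45.0 × 3600 s = 1.620×10^5 s: μ = 4π²r³/T² = 3.98047×10^5 km³/s².
The Hohmann ellipse has a_t = (r₁ + r₂)/2 = 36020 km.
Circular speed at r₁: v₁ = √(μ/r₁) = √(3.98047×10^5/7840) = 7.1254 km/s.
On the transfer ellipse at r₁, v² = μ(2/r − 1/a) gives v_p = √[μ(2/r₁ − 1/a_t)] = 9.5127 km/s.
First burn Δv₁ = |v_p − v₁| = 2.3873 km/s.
At r₂, v₂ = √(μ/r₂) = 2.4900 km/s.
Transfer-orbit speed at r₂: v_a = √[μ(2/r₂ − 1/a_t)] = 1.1617 km/s.
Second burn Δv₂ = |v₂ − v_a| = 1.3283 km/s.
Total Δv = Δv₁ + Δv₂ = 3.716 km/s.

Δv = 3720 m/s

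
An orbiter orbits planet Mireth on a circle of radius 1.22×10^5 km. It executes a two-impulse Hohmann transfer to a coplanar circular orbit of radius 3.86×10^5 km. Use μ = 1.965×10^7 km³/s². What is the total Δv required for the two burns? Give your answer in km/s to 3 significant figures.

Δv = 5.14 km/s

The Hohmann ellipse has a_t = (r₁ + r₂)/2 = 2.540×10^5 km.
At r₁ the circular-orbit speed is v₁ = √(μ/r₁) = 12.691 km/s.
On the transfer ellipse at r₁, vis-viva gives v_p = √[μ(2/r₁ − 1/a_t)] = 15.645 km/s.
First burn Δv₁ = |v_p − v₁| = 2.954 km/s.
At r₂, v₂ = √(μ/r₂) = 7.135 km/s.
Transfer-orbit speed at r₂: v_a = √[μ(2/r₂ − 1/a_t)] = 4.945 km/s.
Second burn Δv₂ = |v₂ − v_a| = 2.190 km/s.
Total Δv = Δv₁ + Δv₂ = 5.144 km/s.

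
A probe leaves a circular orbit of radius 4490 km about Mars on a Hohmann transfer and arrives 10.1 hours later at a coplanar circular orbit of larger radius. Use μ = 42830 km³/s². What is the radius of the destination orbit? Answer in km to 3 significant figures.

r₂ = 31300 km

Transfer time t = 10.1 hours = 36360 s, and t = π√(a_t³/μ).
So a_t = (μ t²/π²)^(1/3) = (42830 × (36360)² / π²)^(1/3) = 17902 km.
Since a_t = (r₁ + r₂)/2, r₂ = 2a_t − r₁ = 2×17902 − 4490 = 31314 km.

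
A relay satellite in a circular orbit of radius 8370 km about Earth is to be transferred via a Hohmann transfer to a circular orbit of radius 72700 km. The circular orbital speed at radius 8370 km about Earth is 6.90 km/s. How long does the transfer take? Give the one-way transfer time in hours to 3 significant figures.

t = 11.3 hours

From the circular-orbit relation v² = μ/r at r = 8370 km: μ = v²r = (6.90)² × 8370 = 3.98496×10^5 km³/s².
Transfer-ellipse semi-major axis a_t = (r₁ + r₂)/2 = (8370 + 72700)/2 = 40535 km.
Half the transfer-orbit period gives t = π√(a_t³/μ) = 40610 s.
Converting: 40610 s ÷ 3600 s/hour = 11.3 hours.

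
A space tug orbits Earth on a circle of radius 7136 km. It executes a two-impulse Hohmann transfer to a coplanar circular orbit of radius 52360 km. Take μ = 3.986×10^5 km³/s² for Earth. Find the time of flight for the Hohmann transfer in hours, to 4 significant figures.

Transfer-ellipse semi-major axis a_t = (r₁ + r₂)/2 = (7136 + 52360)/2 = 29748 km.
Transfer time t = π√(a_t³/μ) = π√((29748)³ / 3.986×10^5) = 25530 s.
Converting: 25530 s ÷ 3600 s/hour = 7.092 hours.

t = 7.092 hours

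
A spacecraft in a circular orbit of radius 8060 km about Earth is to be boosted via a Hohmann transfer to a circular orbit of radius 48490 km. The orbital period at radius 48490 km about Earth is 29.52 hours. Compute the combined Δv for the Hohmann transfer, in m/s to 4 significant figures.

From Kepler's third law T² = 4π²r³/μ at r = 48490 km, T = 29.52 hours = 29.52 × 3600 s = 1.06272×10^5 s: μ = 4π²r³/T² = 3.98546×10^5 km³/s².
The Hohmann ellipse has a_t = (r₁ + r₂)/2 = 28275 km.
Circular speed at r₁: v₁ = √(μ/r₁) = √(3.98546×10^5/8060) = 7.032 km/s.
On the transfer ellipse at r₁, v² = μ(2/r − 1/a) gives v_p = √[μ(2/r₁ − 1/a_t)] = 9.209 km/s.
First burn Δv₁ = |v_p − v₁| = 2.177 km/s.
At r₂, v₂ = √(μ/r₂) = 2.867 km/s.
Transfer-orbit speed at r₂: v_a = √[μ(2/r₂ − 1/a_t)] = 1.531 km/s.
Second burn Δv₂ = |v₂ − v_a| = 1.336 km/s.
Total Δv = Δv₁ + Δv₂ = 3.513 km/s.

Δv = 3513 m/s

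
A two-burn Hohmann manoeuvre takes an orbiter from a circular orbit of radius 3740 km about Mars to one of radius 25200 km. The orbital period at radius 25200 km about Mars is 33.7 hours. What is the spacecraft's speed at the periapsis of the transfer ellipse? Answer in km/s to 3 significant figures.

From Kepler's third law T² = 4π²r³/μ at r = 25200 km, T = 33.7 hours = 33.7 × 3600 s = 1.2132×10^5 s: μ = 4π²r³/T² = 42923.6 km³/s².
Transfer-ellipse semi-major axis a_t = (r₁ + r₂)/2 = (3740 + 25200)/2 = 14470 km.
The periapsis of the transfer ellipse is at r = 3740 km.
From the vis-viva equation, v = √[μ(2/r − 1/a_t)] = 4.471 km/s.

v = 4.47 km/s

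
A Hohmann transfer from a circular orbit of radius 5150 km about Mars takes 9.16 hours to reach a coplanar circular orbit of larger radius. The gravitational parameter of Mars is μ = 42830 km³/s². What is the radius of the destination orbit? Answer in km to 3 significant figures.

r₂ = 28400 km

Transfer time t = 9.16 hours = 32976 s, and t = π√(a_t³/μ).
So a_t = (μ t²/π²)^(1/3) = (42830 × (32976)² / π²)^(1/3) = 16773 km.
Since a_t = (r₁ + r₂)/2, r₂ = 2a_t − r₁ = 2×16773 − 5150 = 28396 km.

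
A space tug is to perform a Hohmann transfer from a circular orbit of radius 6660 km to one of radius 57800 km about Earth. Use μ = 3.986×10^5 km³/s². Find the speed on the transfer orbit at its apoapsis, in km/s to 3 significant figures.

v = 1.19 km/s

Transfer-ellipse semi-major axis a_t = (r₁ + r₂)/2 = (6660 + 57800)/2 = 32230 km.
The apoapsis of the transfer ellipse is at r = 57800 km.
Applying v² = μ(2/r − 1/a_t): v = 1.194 km/s.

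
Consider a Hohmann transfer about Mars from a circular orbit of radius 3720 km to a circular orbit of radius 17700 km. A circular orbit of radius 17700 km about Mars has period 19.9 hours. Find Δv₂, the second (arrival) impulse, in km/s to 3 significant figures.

Δv₂ = 0.637 km/s

From Kepler's third law T² = 4π²r³/μ at r = 17700 km, T = 19.9 hours = 19.9 × 3600 s = 71640 s: μ = 4π²r³/T² = 42654.8 km³/s².
Semi-major axis of the transfer orbit: a_t = (3720 + 17700)/2 = 10710 km.
Circular speed at r = 17700 km: v_c = √(μ/r) = 1.5524 km/s.
Transfer-orbit speed at the same r (vis-viva, a = a_t): v_t = √[μ(2/r − 1/a_t)] = 0.91490 km/s.
Δv₂ = |v_t − v_c| = |0.91490 − 1.5524| = 0.6375 km/s.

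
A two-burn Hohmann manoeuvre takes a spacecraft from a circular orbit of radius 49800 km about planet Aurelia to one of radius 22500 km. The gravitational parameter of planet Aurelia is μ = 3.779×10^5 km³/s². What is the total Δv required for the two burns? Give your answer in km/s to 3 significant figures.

Δv = 1.29 km/s

Transfer-ellipse semi-major axis a_t = (r₁ + r₂)/2 = (49800 + 22500)/2 = 36150 km.
At r₁ the circular-orbit speed is v₁ = √(μ/r₁) = 2.7547 km/s.
On the transfer ellipse at r₁, vis-viva gives v_a = √[μ(2/r₁ − 1/a_t)] = 2.1733 km/s.
First burn Δv₁ = |v_a − v₁| = 0.5814 km/s.
At r₂, v₂ = √(μ/r₂) = 4.0982 km/s.
Transfer-orbit speed at r₂: v_p = √[μ(2/r₂ − 1/a_t)] = 4.8101 km/s.
Second burn Δv₂ = |v₂ − v_p| = 0.7119 km/s.
Δv = Δv₁ + Δv₂ = 0.5814 + 0.7119 = 1.293 km/s.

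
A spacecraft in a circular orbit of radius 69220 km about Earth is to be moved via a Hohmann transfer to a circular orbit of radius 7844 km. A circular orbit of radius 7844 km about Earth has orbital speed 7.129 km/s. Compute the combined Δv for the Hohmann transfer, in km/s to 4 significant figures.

From the circular-orbit relation v² = μ/r at r = 7844 km: μ = v²r = (7.129)² × 7844 = 3.98653×10^5 km³/s².
The Hohmann ellipse has a_t = (r₁ + r₂)/2 = 38532 km.
At r₁ the circular-orbit speed is v₁ = √(μ/r₁) = 2.400 km/s.
On the transfer ellipse at r₁, v² = μ(2/r − 1/a) gives v_a = √[μ(2/r₁ − 1/a_t)] = 1.083 km/s.
First burn Δv₁ = |v_a − v₁| = 1.317 km/s.
Circular speed at r₂: v₂ = √(μ/r₂) = 7.129 km/s.
Transfer-orbit speed at r₂: v_p = √[μ(2/r₂ − 1/a_t)] = 9.555 km/s.
Second burn Δv₂ = |v₂ − v_p| = 2.426 km/s.
Δv = Δv₁ + Δv₂ = 1.317 + 2.426 = 3.743 km/s.

Δv = 3.743 km/s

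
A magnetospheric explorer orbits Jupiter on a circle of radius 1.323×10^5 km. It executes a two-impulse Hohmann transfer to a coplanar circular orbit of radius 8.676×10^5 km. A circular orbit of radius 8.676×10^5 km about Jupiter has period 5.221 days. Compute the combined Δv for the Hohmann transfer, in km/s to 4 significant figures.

Δv = 15.69 km/s

From Kepler's third law T² = 4π²r³/μ at r = 8.676×10^5 km, T = 5.221 days = 5.221 × 86400 s = 4.510944×10^5 s: μ = 4π²r³/T² = 1.26702×10^8 km³/s².
The Hohmann ellipse has a_t = (r₁ + r₂)/2 = 4.9995×10^5 km.
Circular speed at r₁: v₁ = √(μ/r₁) = √(1.26702×10^8/1.323×10^5) = 30.95 km/s.
Transfer-orbit speed at r₁ (vis-viva equation): v_p = √[μ(2/r₁ − 1/a_t)] = 40.77 km/s.
First burn Δv₁ = |v_p − v₁| = 9.820 km/s.
Circular speed at r₂: v₂ = √(μ/r₂) = 12.0846 km/s.
Transfer-orbit speed at r₂: v_a = √[μ(2/r₂ − 1/a_t)] = 6.21654 km/s.
Second burn Δv₂ = |v₂ − v_a| = 5.868 km/s.
Total Δv = Δv₁ + Δv₂ = 15.69 km/s.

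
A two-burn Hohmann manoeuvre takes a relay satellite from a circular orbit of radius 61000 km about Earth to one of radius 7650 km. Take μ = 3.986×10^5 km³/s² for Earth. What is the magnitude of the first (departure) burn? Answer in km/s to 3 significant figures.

Transfer-ellipse semi-major axis a_t = (r₁ + r₂)/2 = (61000 + 7650)/2 = 34325 km.
On the circular orbit at r = 61000 km, v_c = √(μ/r) = 2.556 km/s.
Vis-viva on the transfer ellipse at r = 61000 km gives v_t = √[μ(2/r − 1/a_t)] = 1.207 km/s.
Δv₁ = |v_t − v_c| = |1.207 − 2.556| = 1.349 km/s.

Δv₁ = 1.35 km/s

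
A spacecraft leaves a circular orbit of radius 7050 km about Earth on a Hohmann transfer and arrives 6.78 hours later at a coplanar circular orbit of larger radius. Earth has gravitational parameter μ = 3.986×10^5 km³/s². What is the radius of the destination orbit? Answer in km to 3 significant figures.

r₂ = 50700 km

Transfer time t = 6.78 hours = 24408 s, and t = π√(a_t³/μ).
So a_t = (μ t²/π²)^(1/3) = (3.986×10^5 × (24408)² / π²)^(1/3) = 28869 km.
Since a_t = (r₁ + r₂)/2, r₂ = 2a_t − r₁ = 2×28869 − 7050 = 50688 km.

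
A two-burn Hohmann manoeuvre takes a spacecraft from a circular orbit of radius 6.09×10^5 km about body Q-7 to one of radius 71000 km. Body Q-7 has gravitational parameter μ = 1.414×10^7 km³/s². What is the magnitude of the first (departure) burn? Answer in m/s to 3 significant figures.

The Hohmann ellipse has a_t = (r₁ + r₂)/2 = 3.400×10^5 km.
On the circular orbit at r = 6.090×10^5 km, v_c = √(μ/r) = 4.819 km/s.
Vis-viva on the transfer ellipse at r = 6.090×10^5 km gives v_t = √[μ(2/r − 1/a_t)] = 2.202 km/s.
Δv₁ = |v_t − v_c| = |2.202 − 4.819| = 2.617 km/s.

Δv₁ = 2620 m/s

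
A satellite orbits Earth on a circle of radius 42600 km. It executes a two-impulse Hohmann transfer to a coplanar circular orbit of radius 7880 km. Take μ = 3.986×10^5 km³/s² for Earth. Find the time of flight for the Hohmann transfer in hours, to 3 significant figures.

t = 5.54 hours

Transfer-ellipse semi-major axis a_t = (r₁ + r₂)/2 = (42600 + 7880)/2 = 25240 km.
By Kepler's third law the transfer-orbit period is T = 2π√(a_t³/μ), so t = T/2 = 19950 s.
Converting: 19950 s ÷ 3600 s/hour = 5.54 hours.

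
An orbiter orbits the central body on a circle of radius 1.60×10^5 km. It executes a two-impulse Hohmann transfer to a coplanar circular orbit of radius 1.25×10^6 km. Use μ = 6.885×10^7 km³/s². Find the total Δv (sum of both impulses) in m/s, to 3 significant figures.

Semi-major axis of the transfer orbit: a_t = (1.600×10^5 + 1.250×10^6)/2 = 7.050×10^5 km.
Circular speed at r₁: v₁ = √(μ/r₁) = √(6.885×10^7/1.600×10^5) = 20.744 km/s.
On the transfer ellipse at r₁, vis-viva equation gives v_p = √[μ(2/r₁ − 1/a_t)] = 27.622 km/s.
First burn Δv₁ = |v_p − v₁| = 6.878 km/s.
At r₂, v₂ = √(μ/r₂) = 7.422 km/s.
Transfer-orbit speed at r₂: v_a = √[μ(2/r₂ − 1/a_t)] = 3.536 km/s.
Second burn Δv₂ = |v₂ − v_a| = 3.886 km/s.
Total Δv = Δv₁ + Δv₂ = 10.76 km/s.

Δv = 10800 m/s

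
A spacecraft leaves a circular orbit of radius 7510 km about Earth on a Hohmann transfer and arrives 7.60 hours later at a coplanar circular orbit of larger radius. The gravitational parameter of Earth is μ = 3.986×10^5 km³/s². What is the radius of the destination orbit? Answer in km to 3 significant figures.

Transfer time t = 7.60 hours = 27360 s, and t = π√(a_t³/μ).
So a_t = (μ t²/π²)^(1/3) = (3.986×10^5 × (27360)² / π²)^(1/3) = 31152 km.
Since a_t = (r₁ + r₂)/2, r₂ = 2a_t − r₁ = 2×31152 − 7510 = 54794 km.

r₂ = 54800 km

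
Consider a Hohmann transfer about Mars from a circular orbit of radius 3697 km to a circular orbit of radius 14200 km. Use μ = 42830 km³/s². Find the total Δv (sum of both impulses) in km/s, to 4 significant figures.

Δv = 1.504 km/s

The Hohmann ellipse has a_t = (r₁ + r₂)/2 = 8948.5 km.
Circular speed at r₁: v₁ = √(μ/r₁) = √(42830/3697) = 3.404 km/s.
On the transfer ellipse at r₁, vis-viva equation gives v_p = √[μ(2/r₁ − 1/a_t)] = 4.288 km/s.
First burn Δv₁ = |v_p − v₁| = 0.8840 km/s.
At r₂, v₂ = √(μ/r₂) = 1.7367 km/s.
Transfer-orbit speed at r₂: v_a = √[μ(2/r₂ − 1/a_t)] = 1.1163 km/s.
Second burn Δv₂ = |v₂ − v_a| = 0.6204 km/s.
Δv = Δv₁ + Δv₂ = 0.8840 + 0.6204 = 1.504 km/s.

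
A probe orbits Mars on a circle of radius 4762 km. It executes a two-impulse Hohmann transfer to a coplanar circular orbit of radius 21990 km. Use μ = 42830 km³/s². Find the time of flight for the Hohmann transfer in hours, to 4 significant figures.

Transfer-ellipse semi-major axis a_t = (r₁ + r₂)/2 = (4762 + 21990)/2 = 13376 km.
By Kepler's third law the transfer-orbit period is T = 2π√(a_t³/μ), so t = T/2 = 23484 s.
Converting: 23484 s ÷ 3600 s/hour = 6.523 hours.

t = 6.523 hours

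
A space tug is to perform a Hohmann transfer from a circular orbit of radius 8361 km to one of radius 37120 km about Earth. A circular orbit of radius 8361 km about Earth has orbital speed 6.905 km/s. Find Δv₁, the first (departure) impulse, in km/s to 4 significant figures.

Δv₁ = 1.917 km/s

From the circular-orbit relation v² = μ/r at r = 8361 km: μ = v²r = (6.905)² × 8361 = 3.98644×10^5 km³/s².
The Hohmann ellipse has a_t = (r₁ + r₂)/2 = 22740.5 km.
On the circular orbit at r = 8361 km, v_c = √(μ/r) = 6.905 km/s.
Vis-viva on the transfer ellipse at r = 8361 km gives v_t = √[μ(2/r − 1/a_t)] = 8.822 km/s.
Δv₁ = |v_t − v_c| = |8.822 − 6.905| = 1.917 km/s.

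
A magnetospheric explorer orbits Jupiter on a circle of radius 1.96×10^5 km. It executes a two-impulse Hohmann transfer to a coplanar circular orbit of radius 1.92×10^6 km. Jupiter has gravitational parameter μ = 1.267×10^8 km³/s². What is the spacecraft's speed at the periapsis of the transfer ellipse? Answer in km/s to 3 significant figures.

v = 34.3 km/s

Semi-major axis of the transfer orbit: a_t = (1.960×10^5 + 1.920×10^6)/2 = 1.058×10^6 km.
At periapsis, r = 1.960×10^5 km.
From the vis-viva equation, v = √[μ(2/r − 1/a_t)] = 34.25 km/s.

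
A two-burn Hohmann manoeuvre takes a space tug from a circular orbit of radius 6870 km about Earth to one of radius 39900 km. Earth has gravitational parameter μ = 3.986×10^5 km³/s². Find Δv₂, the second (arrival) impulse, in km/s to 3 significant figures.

Transfer-ellipse semi-major axis a_t = (r₁ + r₂)/2 = (6870 + 39900)/2 = 23385 km.
On the circular orbit at r = 39900 km, v_c = √(μ/r) = 3.161 km/s.
Transfer-orbit speed at the same r (vis-viva, a = a_t): v_t = √[μ(2/r − 1/a_t)] = 1.713 km/s.
Δv₂ = |v_t − v_c| = |1.713 − 3.161| = 1.448 km/s.

Δv₂ = 1.45 km/s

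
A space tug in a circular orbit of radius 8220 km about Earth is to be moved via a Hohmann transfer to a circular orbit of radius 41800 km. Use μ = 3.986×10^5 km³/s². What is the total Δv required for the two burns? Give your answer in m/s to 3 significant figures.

Δv = 3360 m/s

Semi-major axis of the transfer orbit: a_t = (8220 + 41800)/2 = 25010 km.
Circular speed at r₁: v₁ = √(μ/r₁) = √(3.986×10^5/8220) = 6.964 km/s.
Transfer-orbit speed at r₁ (v² = μ(2/r − 1/a)): v_p = √[μ(2/r₁ − 1/a_t)] = 9.003 km/s.
First burn Δv₁ = |v_p − v₁| = 2.039 km/s.
At r₂, v₂ = √(μ/r₂) = 3.088 km/s.
Transfer-orbit speed at r₂: v_a = √[μ(2/r₂ − 1/a_t)] = 1.770 km/s.
Second burn Δv₂ = |v₂ − v_a| = 1.318 km/s.
Δv = Δv₁ + Δv₂ = 2.039 + 1.318 = 3.357 km/s.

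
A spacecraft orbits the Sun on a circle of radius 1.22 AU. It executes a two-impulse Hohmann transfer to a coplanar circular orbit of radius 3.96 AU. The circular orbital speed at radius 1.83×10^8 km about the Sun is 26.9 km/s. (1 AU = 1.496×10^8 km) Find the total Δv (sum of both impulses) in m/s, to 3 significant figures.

Δv = 11100 m/s

From the circular-orbit relation v² = μ/r at r = 1.83×10^8 km: μ = v²r = (26.9)² × 1.83×10^8 = 1.32421×10^11 km³/s².
In km: r₁ = 1.22 × 1.496×10^8 = 1.82512×10^8 km; r₂ = 3.96 × 1.496×10^8 = 5.92416×10^8 km.
The Hohmann ellipse has a_t = (r₁ + r₂)/2 = 3.87464×10^8 km.
Circular speed at r₁: v₁ = √(μ/r₁) = √(1.32421×10^11/1.82512×10^8) = 26.936 km/s.
On the transfer ellipse at r₁, vis-viva gives v_p = √[μ(2/r₁ − 1/a_t)] = 33.307 km/s.
First burn Δv₁ = |v_p − v₁| = 6.371 km/s.
Circular speed at r₂: v₂ = √(μ/r₂) = 14.95 km/s.
Transfer-orbit speed at r₂: v_a = √[μ(2/r₂ − 1/a_t)] = 10.26 km/s.
Second burn Δv₂ = |v₂ − v_a| = 4.690 km/s.
Δv = Δv₁ + Δv₂ = 6.371 + 4.690 = 11.06 km/s.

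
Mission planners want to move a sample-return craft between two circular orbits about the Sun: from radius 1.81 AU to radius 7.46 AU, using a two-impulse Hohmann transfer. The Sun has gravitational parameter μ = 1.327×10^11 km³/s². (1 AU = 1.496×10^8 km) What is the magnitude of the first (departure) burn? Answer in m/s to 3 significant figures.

Δv₁ = 5950 m/s

In km: r₁ = 1.81 × 1.496×10^8 = 2.70776×10^8 km; r₂ = 7.46 × 1.496×10^8 = 1.116016×10^9 km.
Semi-major axis of the transfer orbit: a_t = (2.70776×10^8 + 1.116016×10^9)/2 = 6.93396×10^8 km.
Circular speed at r = 2.70776×10^8 km: v_c = √(μ/r) = 22.138 km/s.
Vis-viva on the transfer ellipse at r = 2.70776×10^8 km gives v_t = √[μ(2/r − 1/a_t)] = 28.085 km/s.
Δv₁ = |v_t − v_c| = |28.085 − 22.138| = 5.947 km/s.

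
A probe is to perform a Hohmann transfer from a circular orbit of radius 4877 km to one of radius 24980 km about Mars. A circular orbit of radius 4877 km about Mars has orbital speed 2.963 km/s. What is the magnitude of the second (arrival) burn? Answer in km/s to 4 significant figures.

From the circular-orbit relation v² = μ/r at r = 4877 km: μ = v²r = (2.963)² × 4877 = 42817.0 km³/s².
Semi-major axis of the transfer orbit: a_t = (4877 + 24980)/2 = 14928.5 km.
Circular speed at r = 24980 km: v_c = √(μ/r) = 1.3092 km/s.
Vis-viva on the transfer ellipse at r = 24980 km gives v_t = √[μ(2/r − 1/a_t)] = 0.74831 km/s.
Δv₂ = |v_t − v_c| = |0.74831 − 1.3092| = 0.5609 km/s.

Δv₂ = 0.5609 km/s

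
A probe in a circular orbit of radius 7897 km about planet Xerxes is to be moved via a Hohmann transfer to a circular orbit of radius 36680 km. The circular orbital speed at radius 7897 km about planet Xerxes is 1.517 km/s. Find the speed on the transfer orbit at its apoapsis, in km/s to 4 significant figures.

v = 0.4190 km/s

From the circular-orbit relation v² = μ/r at r = 7897 km: μ = v²r = (1.517)² × 7897 = 18173.3 km³/s².
Semi-major axis of the transfer orbit: a_t = (7897 + 36680)/2 = 22288.5 km.
The apoapsis of the transfer ellipse is at r = 36680 km.
From the vis-viva equation, v = √[μ(2/r − 1/a_t)] = 0.4190 km/s.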